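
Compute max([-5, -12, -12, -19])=-5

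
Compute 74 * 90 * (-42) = -279720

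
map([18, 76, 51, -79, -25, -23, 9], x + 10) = 18+10=28, 76+10=86, 51+10=61, -79+10=-69, -25+10=-15, -23+10=-13, 9+10=19
= [28, 86, 61, -69, -15, -13, 19]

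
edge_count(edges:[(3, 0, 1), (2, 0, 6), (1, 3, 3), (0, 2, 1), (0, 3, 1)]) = 5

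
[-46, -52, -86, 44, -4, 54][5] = 54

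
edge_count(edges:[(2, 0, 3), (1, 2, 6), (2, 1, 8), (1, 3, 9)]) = 4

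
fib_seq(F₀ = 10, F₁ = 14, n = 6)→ F_2 = F_1 + F_0 = 24
F_3 = F_2 + F_1 = 38
F_4 = F_3 + F_2 = 62
...
= [10, 14, 24, 38, 62, 100]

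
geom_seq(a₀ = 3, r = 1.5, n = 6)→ a_0 = 3*1.5^0 = 3.0
a_1 = 3*1.5^1 = 4.5
a_2 = 3*1.5^2 = 6.75
...
= [3.0, 4.5, 6.75, 10.125, 15.1875, 22.78125]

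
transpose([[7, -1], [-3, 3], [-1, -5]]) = [[7, -3, -1], [-1, 3, -5]]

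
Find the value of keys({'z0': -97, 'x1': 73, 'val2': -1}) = ['z0', 'x1', 'val2']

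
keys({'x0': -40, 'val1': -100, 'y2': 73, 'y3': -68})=['x0', 'val1', 'y2', 'y3']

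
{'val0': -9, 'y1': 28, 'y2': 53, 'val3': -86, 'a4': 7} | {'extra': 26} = {'val0': -9, 'y1': 28, 'y2': 53, 'val3': -86, 'a4': 7, 'extra': 26}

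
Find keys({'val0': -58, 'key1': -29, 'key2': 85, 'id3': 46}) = ['val0', 'key1', 'key2', 'id3']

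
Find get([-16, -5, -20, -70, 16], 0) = -16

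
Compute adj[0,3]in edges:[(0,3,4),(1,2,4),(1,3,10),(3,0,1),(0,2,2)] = 4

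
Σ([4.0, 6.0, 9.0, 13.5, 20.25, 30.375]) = 83.125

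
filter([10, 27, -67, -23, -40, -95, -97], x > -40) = [10, 27, -23]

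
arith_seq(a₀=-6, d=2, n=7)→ a_0 = -6 + 0*2 = -6
a_1 = -6 + 1*2 = -4
a_2 = -6 + 2*2 = -2
...
= [-6, -4, -2, 0, 2, 4, 6]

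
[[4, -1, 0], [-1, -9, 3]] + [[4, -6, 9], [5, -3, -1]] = [[8, -7, 9], [4, -12, 2]]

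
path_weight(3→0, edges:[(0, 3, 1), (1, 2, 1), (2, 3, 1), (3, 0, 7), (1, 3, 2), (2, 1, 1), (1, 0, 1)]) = w(3→0)=7
= 7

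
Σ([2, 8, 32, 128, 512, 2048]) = 2730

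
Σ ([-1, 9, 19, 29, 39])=95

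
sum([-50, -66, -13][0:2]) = slice → [-50, -66]
(-50) + (-66)
= -116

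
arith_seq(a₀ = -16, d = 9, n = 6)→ a_0 = -16 + 0*9 = -16
a_1 = -16 + 1*9 = -7
a_2 = -16 + 2*9 = 2
...
= [-16, -7, 2, 11, 20, 29]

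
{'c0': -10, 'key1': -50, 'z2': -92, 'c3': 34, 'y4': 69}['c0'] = -10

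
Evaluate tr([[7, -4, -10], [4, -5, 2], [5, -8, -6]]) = diagonal: 7 + (-5) + (-6)
= -4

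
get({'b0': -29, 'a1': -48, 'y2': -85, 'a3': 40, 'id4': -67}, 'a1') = -48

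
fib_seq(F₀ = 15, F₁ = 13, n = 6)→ F_2 = F_1 + F_0 = 28
F_3 = F_2 + F_1 = 41
F_4 = F_3 + F_2 = 69
...
= [15, 13, 28, 41, 69, 110]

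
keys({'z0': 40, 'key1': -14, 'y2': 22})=['z0', 'key1', 'y2']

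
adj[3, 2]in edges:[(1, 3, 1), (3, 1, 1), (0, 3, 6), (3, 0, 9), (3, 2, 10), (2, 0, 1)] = 10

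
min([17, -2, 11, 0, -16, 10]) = -16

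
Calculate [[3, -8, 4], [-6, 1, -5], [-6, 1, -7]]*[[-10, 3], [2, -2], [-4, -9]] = [[-62, -11], [82, 25], [90, 43]]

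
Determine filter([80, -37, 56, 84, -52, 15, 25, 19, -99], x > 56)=[80, 84]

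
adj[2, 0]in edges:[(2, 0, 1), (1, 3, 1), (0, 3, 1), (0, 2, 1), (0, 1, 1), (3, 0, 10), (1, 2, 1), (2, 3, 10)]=1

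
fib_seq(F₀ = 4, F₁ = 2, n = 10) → [4, 2, 6, 8, 14, 22, 36, 58, 94, 152]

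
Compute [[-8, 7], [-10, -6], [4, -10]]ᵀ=[[-8, -10, 4], [7, -6, -10]]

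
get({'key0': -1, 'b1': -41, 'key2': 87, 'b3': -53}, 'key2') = 87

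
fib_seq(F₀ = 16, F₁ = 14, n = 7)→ F_2 = F_1 + F_0 = 30
F_3 = F_2 + F_1 = 44
F_4 = F_3 + F_2 = 74
...
= [16, 14, 30, 44, 74, 118, 192]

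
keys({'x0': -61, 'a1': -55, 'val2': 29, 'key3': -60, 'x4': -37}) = ['x0', 'a1', 'val2', 'key3', 'x4']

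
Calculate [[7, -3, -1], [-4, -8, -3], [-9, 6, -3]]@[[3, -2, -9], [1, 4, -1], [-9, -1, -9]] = C[0][0] = (7)*(3) + (-3)*(1) + (-1)*(-9) = 27
C[0][1] = (7)*(-2) + (-3)*(4) + (-1)*(-1) = -25
C[0][2] = (7)*(-9) + (-3)*(-1) + (-1)*(-9) = -51
C[1][0] = (-4)*(3) + (-8)*(1) + (-3)*(-9) = 7
C[1][1] = (-4)*(-2) + (-8)*(4) + (-3)*(-1) = -21
C[1][2] = (-4)*(-9) + (-8)*(-1) + (-3)*(-9) = 71
... (3 more cells)
= [[27, -25, -51], [7, -21, 71], [6, 45, 102]]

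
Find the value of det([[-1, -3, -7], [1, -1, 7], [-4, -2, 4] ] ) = (1)*(-1)*det([[-1, 7], [-2, 4]]) + (-1)*(-3)*det([[1, 7], [-4, 4]]) + (1)*(-7)*det([[1, -1], [-4, -2]])
= -10 + 96 + 42
= 128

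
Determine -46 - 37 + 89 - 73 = -67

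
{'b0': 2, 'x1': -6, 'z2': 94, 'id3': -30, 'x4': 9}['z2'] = 94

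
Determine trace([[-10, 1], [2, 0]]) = diagonal: (-10) + 0
= -10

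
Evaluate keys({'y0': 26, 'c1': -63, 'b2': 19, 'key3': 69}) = ['y0', 'c1', 'b2', 'key3']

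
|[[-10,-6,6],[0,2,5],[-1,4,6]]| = 122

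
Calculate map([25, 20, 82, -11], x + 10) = 25+10=35, 20+10=30, 82+10=92, -11+10=-1
= [35, 30, 92, -1]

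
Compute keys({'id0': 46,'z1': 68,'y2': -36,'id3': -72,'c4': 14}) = ['id0', 'z1', 'y2', 'id3', 'c4']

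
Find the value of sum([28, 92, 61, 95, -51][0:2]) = 120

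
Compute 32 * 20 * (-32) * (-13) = 266240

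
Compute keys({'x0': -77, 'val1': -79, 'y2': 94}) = ['x0', 'val1', 'y2']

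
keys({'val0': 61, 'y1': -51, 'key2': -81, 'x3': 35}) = ['val0', 'y1', 'key2', 'x3']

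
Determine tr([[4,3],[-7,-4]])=0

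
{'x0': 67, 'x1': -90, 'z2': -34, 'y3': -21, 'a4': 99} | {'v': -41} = {'x0': 67, 'x1': -90, 'z2': -34, 'y3': -21, 'a4': 99, 'v': -41}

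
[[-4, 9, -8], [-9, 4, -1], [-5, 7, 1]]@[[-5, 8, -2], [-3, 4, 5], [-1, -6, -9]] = C[0][0] = (-4)*(-5) + (9)*(-3) + (-8)*(-1) = 1
C[0][1] = (-4)*(8) + (9)*(4) + (-8)*(-6) = 52
C[0][2] = (-4)*(-2) + (9)*(5) + (-8)*(-9) = 125
C[1][0] = (-9)*(-5) + (4)*(-3) + (-1)*(-1) = 34
C[1][1] = (-9)*(8) + (4)*(4) + (-1)*(-6) = -50
C[1][2] = (-9)*(-2) + (4)*(5) + (-1)*(-9) = 47
... (3 more cells)
= [[1, 52, 125], [34, -50, 47], [3, -18, 36]]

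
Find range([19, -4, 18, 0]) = 23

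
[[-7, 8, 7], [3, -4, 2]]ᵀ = [[-7, 3], [8, -4], [7, 2]]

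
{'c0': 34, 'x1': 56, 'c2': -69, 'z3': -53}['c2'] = -69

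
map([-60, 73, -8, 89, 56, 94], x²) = (-60)²=3600, (73)²=5329, (-8)²=64, (89)²=7921, (56)²=3136, (94)²=8836
= [3600, 5329, 64, 7921, 3136, 8836]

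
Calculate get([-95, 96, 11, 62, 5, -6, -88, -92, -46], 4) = 5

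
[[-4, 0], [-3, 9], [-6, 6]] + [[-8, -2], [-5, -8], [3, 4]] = [[-12, -2], [-8, 1], [-3, 10]]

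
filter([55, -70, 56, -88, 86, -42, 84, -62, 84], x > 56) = [86, 84, 84]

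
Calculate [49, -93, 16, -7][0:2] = [49, -93]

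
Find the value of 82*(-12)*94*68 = -6289728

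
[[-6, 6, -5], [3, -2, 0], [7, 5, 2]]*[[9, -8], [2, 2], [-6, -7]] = C[0][0] = (-6)*(9) + (6)*(2) + (-5)*(-6) = -12
C[0][1] = (-6)*(-8) + (6)*(2) + (-5)*(-7) = 95
C[1][0] = (3)*(9) + (-2)*(2) + (0)*(-6) = 23
C[1][1] = (3)*(-8) + (-2)*(2) + (0)*(-7) = -28
C[2][0] = (7)*(9) + (5)*(2) + (2)*(-6) = 61
C[2][1] = (7)*(-8) + (5)*(2) + (2)*(-7) = -60
= [[-12, 95], [23, -28], [61, -60]]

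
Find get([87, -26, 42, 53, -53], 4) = -53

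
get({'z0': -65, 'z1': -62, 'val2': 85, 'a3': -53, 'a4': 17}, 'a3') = -53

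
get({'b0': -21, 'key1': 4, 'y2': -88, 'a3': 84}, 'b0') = -21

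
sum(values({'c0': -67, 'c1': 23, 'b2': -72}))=(-67) + 23 + (-72)
= -116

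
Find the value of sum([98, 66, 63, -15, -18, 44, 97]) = 335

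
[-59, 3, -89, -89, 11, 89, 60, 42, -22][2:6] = [-89, -89, 11, 89]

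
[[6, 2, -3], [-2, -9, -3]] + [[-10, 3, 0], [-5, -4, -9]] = [[-4, 5, -3], [-7, -13, -12]]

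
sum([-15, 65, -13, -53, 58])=(-15) + 65 + (-13) + (-53) + 58
= 42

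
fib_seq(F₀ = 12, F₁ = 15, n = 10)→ [12, 15, 27, 42, 69, 111, 180, 291, 471, 762]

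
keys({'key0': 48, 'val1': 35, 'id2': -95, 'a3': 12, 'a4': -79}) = ['key0', 'val1', 'id2', 'a3', 'a4']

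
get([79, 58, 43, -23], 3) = -23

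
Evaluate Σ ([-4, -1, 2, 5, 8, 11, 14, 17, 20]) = (-4) + (-1) + 2 + 5 + 8 + 11 + 14 + 17 + 20
= 72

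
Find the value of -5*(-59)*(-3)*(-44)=38940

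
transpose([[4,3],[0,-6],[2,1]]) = [[4, 0, 2], [3, -6, 1]]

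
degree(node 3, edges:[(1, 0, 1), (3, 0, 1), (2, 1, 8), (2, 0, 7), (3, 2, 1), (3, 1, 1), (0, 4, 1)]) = incident: (3,0), (3,2), (3,1)
= 3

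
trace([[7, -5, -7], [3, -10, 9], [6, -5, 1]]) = diagonal: 7 + (-10) + 1
= -2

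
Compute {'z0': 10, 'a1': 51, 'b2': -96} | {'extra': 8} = {'z0': 10, 'a1': 51, 'b2': -96, 'extra': 8}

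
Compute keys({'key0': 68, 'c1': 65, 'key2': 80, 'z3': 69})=['key0', 'c1', 'key2', 'z3']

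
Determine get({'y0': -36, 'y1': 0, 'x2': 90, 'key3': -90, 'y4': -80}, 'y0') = -36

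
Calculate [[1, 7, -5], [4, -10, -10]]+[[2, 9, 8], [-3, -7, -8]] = [[3, 16, 3], [1, -17, -18]]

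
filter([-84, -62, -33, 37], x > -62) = keep x where x > -62: -84✗, -62✗, -33✓, 37✓
= [-33, 37]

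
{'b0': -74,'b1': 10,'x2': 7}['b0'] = -74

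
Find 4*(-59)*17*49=-196588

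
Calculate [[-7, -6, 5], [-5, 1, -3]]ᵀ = [[-7, -5], [-6, 1], [5, -3]]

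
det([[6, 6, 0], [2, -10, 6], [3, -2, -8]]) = 756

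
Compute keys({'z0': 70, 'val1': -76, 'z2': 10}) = ['z0', 'val1', 'z2']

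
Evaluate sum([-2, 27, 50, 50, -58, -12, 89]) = 144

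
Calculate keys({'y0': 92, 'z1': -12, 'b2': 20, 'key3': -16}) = ['y0', 'z1', 'b2', 'key3']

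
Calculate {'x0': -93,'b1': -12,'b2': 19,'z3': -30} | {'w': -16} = {'x0': -93, 'b1': -12, 'b2': 19, 'z3': -30, 'w': -16}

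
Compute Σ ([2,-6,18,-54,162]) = 2 + -6 + 18 + -54 + 162
= 122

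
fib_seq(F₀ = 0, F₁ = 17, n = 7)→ [0, 17, 17, 34, 51, 85, 136]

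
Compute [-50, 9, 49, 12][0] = -50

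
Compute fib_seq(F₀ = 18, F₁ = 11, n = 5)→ F_2 = F_1 + F_0 = 29
F_3 = F_2 + F_1 = 40
F_4 = F_3 + F_2 = 69
= [18, 11, 29, 40, 69]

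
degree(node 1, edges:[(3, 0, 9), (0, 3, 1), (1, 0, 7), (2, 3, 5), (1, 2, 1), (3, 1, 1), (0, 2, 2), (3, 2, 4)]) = incident: (1,0), (1,2), (3,1)
= 3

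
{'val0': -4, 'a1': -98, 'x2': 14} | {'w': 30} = {'val0': -4, 'a1': -98, 'x2': 14, 'w': 30}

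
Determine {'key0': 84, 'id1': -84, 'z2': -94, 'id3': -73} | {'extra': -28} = {'key0': 84, 'id1': -84, 'z2': -94, 'id3': -73, 'extra': -28}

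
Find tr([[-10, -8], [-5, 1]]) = -9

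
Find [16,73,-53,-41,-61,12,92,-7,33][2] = -53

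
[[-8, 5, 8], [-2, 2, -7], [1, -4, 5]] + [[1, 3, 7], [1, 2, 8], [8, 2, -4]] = [[-7, 8, 15], [-1, 4, 1], [9, -2, 1]]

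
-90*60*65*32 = -11232000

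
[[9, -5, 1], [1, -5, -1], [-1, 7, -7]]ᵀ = [[9, 1, -1], [-5, -5, 7], [1, -1, -7]]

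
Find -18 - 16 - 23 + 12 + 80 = 35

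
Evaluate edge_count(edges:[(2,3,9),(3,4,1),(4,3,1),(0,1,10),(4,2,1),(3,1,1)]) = 6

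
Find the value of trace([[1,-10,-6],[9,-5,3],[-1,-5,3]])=diagonal: 1 + (-5) + 3
= -1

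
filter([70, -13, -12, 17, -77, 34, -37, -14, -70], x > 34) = keep x where x > 34: 70✓, -13✗, -12✗, 17✗, -77✗, 34✗, -37✗, -14✗, -70✗
= [70]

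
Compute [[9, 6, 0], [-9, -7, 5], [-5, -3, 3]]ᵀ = [[9, -9, -5], [6, -7, -3], [0, 5, 3]]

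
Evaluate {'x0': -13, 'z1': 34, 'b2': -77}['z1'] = 34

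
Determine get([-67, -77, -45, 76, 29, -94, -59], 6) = -59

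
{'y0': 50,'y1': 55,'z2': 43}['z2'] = 43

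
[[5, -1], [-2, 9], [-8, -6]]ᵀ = [[5, -2, -8], [-1, 9, -6]]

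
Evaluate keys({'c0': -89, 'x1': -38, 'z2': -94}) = ['c0', 'x1', 'z2']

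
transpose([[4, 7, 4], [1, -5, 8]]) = [[4, 1], [7, -5], [4, 8]]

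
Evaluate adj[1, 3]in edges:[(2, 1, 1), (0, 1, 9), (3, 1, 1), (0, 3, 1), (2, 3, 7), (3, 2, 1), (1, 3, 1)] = 1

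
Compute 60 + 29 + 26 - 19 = 96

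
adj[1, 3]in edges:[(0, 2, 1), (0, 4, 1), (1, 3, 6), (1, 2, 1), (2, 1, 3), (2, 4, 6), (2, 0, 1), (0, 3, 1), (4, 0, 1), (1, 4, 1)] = 6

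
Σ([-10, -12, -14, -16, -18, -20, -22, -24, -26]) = -162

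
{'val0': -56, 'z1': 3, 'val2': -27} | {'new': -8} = {'val0': -56, 'z1': 3, 'val2': -27, 'new': -8}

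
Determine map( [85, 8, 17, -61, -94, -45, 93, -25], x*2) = [170, 16, 34, -122, -188, -90, 186, -50]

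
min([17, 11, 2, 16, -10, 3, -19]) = -19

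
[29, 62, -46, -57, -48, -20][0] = 29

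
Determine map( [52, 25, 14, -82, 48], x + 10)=[62, 35, 24, -72, 58]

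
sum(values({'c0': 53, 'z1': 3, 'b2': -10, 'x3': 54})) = 100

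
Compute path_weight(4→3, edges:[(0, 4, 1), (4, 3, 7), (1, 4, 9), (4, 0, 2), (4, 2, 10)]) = 7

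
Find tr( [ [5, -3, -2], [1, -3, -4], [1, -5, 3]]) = 5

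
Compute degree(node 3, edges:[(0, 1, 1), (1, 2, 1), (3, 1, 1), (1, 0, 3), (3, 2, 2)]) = 2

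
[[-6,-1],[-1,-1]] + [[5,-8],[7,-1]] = [[-1, -9], [6, -2]]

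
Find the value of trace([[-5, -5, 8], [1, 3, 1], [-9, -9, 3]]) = 1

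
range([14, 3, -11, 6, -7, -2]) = 25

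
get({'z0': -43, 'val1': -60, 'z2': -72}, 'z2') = -72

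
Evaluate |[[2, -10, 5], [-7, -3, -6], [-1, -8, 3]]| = (1)*(2)*det([[-3, -6], [-8, 3]]) + (-1)*(-10)*det([[-7, -6], [-1, 3]]) + (1)*(5)*det([[-7, -3], [-1, -8]])
= -114 + -270 + 265
= -119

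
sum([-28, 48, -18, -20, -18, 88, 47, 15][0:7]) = 99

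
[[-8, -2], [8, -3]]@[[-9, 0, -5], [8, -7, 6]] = [[56, 14, 28], [-96, 21, -58]]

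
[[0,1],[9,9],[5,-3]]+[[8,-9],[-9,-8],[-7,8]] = [[8, -8], [0, 1], [-2, 5]]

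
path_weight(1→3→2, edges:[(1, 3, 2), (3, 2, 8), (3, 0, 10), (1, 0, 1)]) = w(1→3)=2 + w(3→2)=8
= 10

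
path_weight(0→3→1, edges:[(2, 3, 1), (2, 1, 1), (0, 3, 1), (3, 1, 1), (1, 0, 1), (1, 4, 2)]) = 2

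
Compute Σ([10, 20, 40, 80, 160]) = 10 + 20 + 40 + 80 + 160
= 310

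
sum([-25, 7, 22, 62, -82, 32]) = 16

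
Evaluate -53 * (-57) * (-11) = -33231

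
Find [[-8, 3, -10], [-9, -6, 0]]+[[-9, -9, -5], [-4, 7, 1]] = [[-17, -6, -15], [-13, 1, 1]]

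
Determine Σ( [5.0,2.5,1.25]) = 5.0 + 2.5 + 1.25
= 8.75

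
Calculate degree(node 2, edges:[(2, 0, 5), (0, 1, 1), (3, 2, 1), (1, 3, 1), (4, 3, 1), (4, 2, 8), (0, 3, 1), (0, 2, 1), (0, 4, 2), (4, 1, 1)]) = incident: (2,0), (3,2), (4,2), (0,2)
= 4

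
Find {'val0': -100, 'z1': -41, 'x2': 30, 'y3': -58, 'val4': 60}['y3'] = -58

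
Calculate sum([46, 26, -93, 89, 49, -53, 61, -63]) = 46 + 26 + (-93) + 89 + 49 + (-53) + 61 + (-63)
= 62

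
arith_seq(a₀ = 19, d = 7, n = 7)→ a_0 = 19 + 0*7 = 19
a_1 = 19 + 1*7 = 26
a_2 = 19 + 2*7 = 33
...
= [19, 26, 33, 40, 47, 54, 61]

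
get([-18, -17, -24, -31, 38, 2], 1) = -17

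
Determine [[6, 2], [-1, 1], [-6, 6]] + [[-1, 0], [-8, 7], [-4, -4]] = [[5, 2], [-9, 8], [-10, 2]]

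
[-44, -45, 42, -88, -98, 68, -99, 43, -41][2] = 42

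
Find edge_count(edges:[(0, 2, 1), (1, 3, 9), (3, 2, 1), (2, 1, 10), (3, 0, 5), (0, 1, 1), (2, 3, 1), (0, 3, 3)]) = 8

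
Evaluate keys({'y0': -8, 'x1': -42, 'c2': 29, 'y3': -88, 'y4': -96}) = ['y0', 'x1', 'c2', 'y3', 'y4']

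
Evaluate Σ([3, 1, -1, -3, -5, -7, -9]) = 3 + 1 + (-1) + (-3) + (-5) + (-7) + (-9)
= -21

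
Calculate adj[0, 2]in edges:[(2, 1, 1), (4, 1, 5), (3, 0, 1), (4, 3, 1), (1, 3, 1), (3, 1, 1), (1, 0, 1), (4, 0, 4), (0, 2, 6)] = 6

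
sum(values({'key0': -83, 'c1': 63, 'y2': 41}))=21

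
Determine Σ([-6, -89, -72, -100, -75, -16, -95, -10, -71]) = -534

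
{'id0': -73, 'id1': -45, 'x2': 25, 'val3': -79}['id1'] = -45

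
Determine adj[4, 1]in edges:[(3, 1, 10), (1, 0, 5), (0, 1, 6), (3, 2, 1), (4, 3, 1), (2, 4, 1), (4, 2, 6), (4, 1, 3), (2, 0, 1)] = 3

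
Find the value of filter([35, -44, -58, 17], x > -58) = [35, -44, 17]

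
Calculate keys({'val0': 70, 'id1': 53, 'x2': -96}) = ['val0', 'id1', 'x2']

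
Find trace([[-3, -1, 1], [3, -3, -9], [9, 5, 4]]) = diagonal: (-3) + (-3) + 4
= -2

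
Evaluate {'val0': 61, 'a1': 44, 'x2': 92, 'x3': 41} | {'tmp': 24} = {'val0': 61, 'a1': 44, 'x2': 92, 'x3': 41, 'tmp': 24}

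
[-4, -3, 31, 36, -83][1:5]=[-3, 31, 36, -83]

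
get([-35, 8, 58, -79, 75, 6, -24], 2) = 58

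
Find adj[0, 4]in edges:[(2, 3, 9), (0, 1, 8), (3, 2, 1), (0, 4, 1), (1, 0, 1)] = 1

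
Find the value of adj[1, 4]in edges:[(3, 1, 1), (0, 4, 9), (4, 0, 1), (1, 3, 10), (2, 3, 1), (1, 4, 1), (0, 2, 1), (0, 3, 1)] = 1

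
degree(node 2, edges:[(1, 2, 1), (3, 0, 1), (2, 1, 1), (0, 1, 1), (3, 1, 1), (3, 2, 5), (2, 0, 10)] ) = incident: (1,2), (2,1), (3,2), (2,0)
= 4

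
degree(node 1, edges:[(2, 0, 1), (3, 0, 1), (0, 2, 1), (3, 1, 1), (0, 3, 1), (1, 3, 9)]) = 2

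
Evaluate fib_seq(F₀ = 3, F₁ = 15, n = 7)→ F_2 = F_1 + F_0 = 18
F_3 = F_2 + F_1 = 33
F_4 = F_3 + F_2 = 51
...
= [3, 15, 18, 33, 51, 84, 135]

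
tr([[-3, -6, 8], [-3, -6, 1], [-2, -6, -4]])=diagonal: (-3) + (-6) + (-4)
= -13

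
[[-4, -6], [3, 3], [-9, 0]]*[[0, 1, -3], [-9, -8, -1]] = C[0][0] = (-4)*(0) + (-6)*(-9) = 54
C[0][1] = (-4)*(1) + (-6)*(-8) = 44
C[0][2] = (-4)*(-3) + (-6)*(-1) = 18
C[1][0] = (3)*(0) + (3)*(-9) = -27
C[1][1] = (3)*(1) + (3)*(-8) = -21
C[1][2] = (3)*(-3) + (3)*(-1) = -12
... (3 more cells)
= [[54, 44, 18], [-27, -21, -12], [0, -9, 27]]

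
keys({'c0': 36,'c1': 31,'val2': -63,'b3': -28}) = ['c0', 'c1', 'val2', 'b3']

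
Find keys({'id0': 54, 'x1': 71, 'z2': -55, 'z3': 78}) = ['id0', 'x1', 'z2', 'z3']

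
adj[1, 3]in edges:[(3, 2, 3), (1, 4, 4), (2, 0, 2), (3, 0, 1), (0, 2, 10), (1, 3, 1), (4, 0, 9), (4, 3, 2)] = 1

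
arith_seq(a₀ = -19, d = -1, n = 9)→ [-19, -20, -21, -22, -23, -24, -25, -26, -27]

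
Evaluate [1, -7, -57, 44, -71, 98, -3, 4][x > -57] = keep x where x > -57: 1✓, -7✓, -57✗, 44✓, -71✗, 98✓, -3✓, 4✓
= [1, -7, 44, 98, -3, 4]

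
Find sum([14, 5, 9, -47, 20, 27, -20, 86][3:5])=slice → [-47, 20]
(-47) + 20
= -27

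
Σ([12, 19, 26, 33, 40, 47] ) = 177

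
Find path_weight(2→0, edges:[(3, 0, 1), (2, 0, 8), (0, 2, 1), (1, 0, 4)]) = 8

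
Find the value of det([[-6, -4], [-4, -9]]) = (-6)*(-9) - (-4)*(-4)
= 38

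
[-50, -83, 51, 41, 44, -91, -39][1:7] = [-83, 51, 41, 44, -91, -39]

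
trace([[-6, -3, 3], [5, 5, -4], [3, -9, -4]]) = diagonal: (-6) + 5 + (-4)
= -5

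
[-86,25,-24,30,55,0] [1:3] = [25, -24]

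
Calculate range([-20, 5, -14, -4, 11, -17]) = 31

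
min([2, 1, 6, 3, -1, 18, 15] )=-1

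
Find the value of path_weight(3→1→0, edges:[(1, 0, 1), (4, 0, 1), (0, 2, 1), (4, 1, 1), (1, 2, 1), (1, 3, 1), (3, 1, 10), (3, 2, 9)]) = w(3→1)=10 + w(1→0)=1
= 11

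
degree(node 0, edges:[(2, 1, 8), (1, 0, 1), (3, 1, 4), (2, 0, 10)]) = 2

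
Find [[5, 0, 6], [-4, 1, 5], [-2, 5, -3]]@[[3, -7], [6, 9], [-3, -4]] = C[0][0] = (5)*(3) + (0)*(6) + (6)*(-3) = -3
C[0][1] = (5)*(-7) + (0)*(9) + (6)*(-4) = -59
C[1][0] = (-4)*(3) + (1)*(6) + (5)*(-3) = -21
C[1][1] = (-4)*(-7) + (1)*(9) + (5)*(-4) = 17
C[2][0] = (-2)*(3) + (5)*(6) + (-3)*(-3) = 33
C[2][1] = (-2)*(-7) + (5)*(9) + (-3)*(-4) = 71
= [[-3, -59], [-21, 17], [33, 71]]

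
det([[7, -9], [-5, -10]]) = -115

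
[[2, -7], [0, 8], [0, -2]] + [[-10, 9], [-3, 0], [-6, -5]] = [[-8, 2], [-3, 8], [-6, -7]]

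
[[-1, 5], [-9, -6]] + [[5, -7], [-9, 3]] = [[4, -2], [-18, -3]]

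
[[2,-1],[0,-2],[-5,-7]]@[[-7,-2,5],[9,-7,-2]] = C[0][0] = (2)*(-7) + (-1)*(9) = -23
C[0][1] = (2)*(-2) + (-1)*(-7) = 3
C[0][2] = (2)*(5) + (-1)*(-2) = 12
C[1][0] = (0)*(-7) + (-2)*(9) = -18
C[1][1] = (0)*(-2) + (-2)*(-7) = 14
C[1][2] = (0)*(5) + (-2)*(-2) = 4
... (3 more cells)
= [[-23, 3, 12], [-18, 14, 4], [-28, 59, -11]]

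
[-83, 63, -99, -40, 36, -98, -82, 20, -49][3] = -40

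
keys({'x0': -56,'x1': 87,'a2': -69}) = ['x0', 'x1', 'a2']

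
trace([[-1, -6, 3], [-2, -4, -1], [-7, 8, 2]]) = diagonal: (-1) + (-4) + 2
= -3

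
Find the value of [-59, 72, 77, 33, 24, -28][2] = 77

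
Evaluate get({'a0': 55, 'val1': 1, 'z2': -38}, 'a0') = 55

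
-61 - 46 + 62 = -45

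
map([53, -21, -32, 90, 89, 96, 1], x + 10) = [63, -11, -22, 100, 99, 106, 11]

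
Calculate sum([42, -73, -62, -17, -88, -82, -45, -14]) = -339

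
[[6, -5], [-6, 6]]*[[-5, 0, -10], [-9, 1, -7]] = C[0][0] = (6)*(-5) + (-5)*(-9) = 15
C[0][1] = (6)*(0) + (-5)*(1) = -5
C[0][2] = (6)*(-10) + (-5)*(-7) = -25
C[1][0] = (-6)*(-5) + (6)*(-9) = -24
C[1][1] = (-6)*(0) + (6)*(1) = 6
C[1][2] = (-6)*(-10) + (6)*(-7) = 18
= [[15, -5, -25], [-24, 6, 18]]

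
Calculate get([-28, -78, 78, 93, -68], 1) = -78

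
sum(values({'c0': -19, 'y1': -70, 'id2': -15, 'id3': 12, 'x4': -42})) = -134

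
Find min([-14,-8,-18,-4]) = -18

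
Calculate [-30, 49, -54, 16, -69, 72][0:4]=[-30, 49, -54, 16]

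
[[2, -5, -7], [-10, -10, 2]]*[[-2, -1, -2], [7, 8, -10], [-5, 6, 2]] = C[0][0] = (2)*(-2) + (-5)*(7) + (-7)*(-5) = -4
C[0][1] = (2)*(-1) + (-5)*(8) + (-7)*(6) = -84
C[0][2] = (2)*(-2) + (-5)*(-10) + (-7)*(2) = 32
C[1][0] = (-10)*(-2) + (-10)*(7) + (2)*(-5) = -60
C[1][1] = (-10)*(-1) + (-10)*(8) + (2)*(6) = -58
C[1][2] = (-10)*(-2) + (-10)*(-10) + (2)*(2) = 124
= [[-4, -84, 32], [-60, -58, 124]]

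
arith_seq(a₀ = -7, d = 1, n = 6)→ a_0 = -7 + 0*1 = -7
a_1 = -7 + 1*1 = -6
a_2 = -7 + 2*1 = -5
...
= [-7, -6, -5, -4, -3, -2]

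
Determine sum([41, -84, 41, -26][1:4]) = slice → [-84, 41, -26]
(-84) + 41 + (-26)
= -69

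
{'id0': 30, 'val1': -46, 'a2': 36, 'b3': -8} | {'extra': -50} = {'id0': 30, 'val1': -46, 'a2': 36, 'b3': -8, 'extra': -50}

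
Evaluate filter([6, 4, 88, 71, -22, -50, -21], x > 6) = [88, 71]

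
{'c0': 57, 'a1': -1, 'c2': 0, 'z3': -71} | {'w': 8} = {'c0': 57, 'a1': -1, 'c2': 0, 'z3': -71, 'w': 8}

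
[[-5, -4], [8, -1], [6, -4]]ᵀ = [[-5, 8, 6], [-4, -1, -4]]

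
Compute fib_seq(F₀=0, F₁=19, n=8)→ F_2 = F_1 + F_0 = 19
F_3 = F_2 + F_1 = 38
F_4 = F_3 + F_2 = 57
...
= [0, 19, 19, 38, 57, 95, 152, 247]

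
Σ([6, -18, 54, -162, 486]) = 6 + -18 + 54 + -162 + 486
= 366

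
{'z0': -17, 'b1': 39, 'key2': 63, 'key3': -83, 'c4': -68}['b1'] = 39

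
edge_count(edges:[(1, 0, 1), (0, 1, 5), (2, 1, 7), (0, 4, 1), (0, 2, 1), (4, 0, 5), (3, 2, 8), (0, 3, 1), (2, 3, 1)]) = 9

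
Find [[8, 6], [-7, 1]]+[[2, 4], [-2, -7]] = [[10, 10], [-9, -6]]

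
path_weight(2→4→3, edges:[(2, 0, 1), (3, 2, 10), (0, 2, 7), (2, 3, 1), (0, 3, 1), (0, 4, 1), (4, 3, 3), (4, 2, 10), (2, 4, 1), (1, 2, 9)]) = 4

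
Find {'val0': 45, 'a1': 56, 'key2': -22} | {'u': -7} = {'val0': 45, 'a1': 56, 'key2': -22, 'u': -7}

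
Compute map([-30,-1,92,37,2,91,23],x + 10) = -30+10=-20, -1+10=9, 92+10=102, 37+10=47, 2+10=12, 91+10=101, 23+10=33
= [-20, 9, 102, 47, 12, 101, 33]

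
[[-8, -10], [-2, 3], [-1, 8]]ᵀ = [[-8, -2, -1], [-10, 3, 8]]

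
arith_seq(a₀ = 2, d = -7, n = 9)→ [2, -5, -12, -19, -26, -33, -40, -47, -54]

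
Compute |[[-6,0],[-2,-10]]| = (-6)*(-10) - (0)*(-2)
= 60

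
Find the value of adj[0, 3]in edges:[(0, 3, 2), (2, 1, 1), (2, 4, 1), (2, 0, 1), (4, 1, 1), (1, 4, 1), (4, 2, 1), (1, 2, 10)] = 2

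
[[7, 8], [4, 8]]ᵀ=[[7, 4], [8, 8]]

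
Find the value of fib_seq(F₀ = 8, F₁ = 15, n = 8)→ F_2 = F_1 + F_0 = 23
F_3 = F_2 + F_1 = 38
F_4 = F_3 + F_2 = 61
...
= [8, 15, 23, 38, 61, 99, 160, 259]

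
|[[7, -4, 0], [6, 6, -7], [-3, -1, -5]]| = -463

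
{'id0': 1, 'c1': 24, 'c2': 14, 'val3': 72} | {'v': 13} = {'id0': 1, 'c1': 24, 'c2': 14, 'val3': 72, 'v': 13}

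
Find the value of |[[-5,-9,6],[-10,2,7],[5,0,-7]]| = 325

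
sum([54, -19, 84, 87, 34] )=240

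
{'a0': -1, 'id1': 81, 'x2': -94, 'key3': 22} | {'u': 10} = {'a0': -1, 'id1': 81, 'x2': -94, 'key3': 22, 'u': 10}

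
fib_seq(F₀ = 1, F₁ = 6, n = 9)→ [1, 6, 7, 13, 20, 33, 53, 86, 139]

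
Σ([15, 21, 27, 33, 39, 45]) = 15 + 21 + 27 + 33 + 39 + 45
= 180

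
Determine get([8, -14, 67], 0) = 8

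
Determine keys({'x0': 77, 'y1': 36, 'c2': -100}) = ['x0', 'y1', 'c2']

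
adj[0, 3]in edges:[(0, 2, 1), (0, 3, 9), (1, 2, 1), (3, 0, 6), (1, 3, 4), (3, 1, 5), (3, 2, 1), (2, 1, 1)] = 9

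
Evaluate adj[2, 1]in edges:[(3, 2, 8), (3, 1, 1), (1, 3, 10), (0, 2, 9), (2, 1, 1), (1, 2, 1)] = 1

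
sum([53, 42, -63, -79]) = -47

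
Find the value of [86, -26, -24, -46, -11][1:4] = [-26, -24, -46]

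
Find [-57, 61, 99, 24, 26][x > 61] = [99]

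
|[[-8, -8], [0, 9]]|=-72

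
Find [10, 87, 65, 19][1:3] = [87, 65]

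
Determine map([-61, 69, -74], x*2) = [-122, 138, -148]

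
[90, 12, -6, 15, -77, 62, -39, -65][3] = 15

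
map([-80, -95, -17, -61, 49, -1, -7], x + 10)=[-70, -85, -7, -51, 59, 9, 3]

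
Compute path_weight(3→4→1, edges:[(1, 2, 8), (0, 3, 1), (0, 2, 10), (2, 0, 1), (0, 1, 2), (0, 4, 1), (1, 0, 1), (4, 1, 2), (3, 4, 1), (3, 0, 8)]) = w(3→4)=1 + w(4→1)=2
= 3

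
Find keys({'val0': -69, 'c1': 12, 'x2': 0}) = ['val0', 'c1', 'x2']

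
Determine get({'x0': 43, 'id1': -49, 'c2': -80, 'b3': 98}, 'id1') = -49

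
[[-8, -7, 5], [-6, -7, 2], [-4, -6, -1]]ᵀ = [[-8, -6, -4], [-7, -7, -6], [5, 2, -1]]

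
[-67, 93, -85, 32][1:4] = [93, -85, 32]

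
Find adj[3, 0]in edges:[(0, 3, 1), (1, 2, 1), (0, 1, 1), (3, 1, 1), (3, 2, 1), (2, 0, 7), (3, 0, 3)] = 3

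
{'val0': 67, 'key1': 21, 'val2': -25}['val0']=67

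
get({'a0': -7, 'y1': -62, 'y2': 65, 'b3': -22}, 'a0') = -7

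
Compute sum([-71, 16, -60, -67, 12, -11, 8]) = (-71) + 16 + (-60) + (-67) + 12 + (-11) + 8
= -173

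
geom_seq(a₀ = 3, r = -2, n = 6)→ a_0 = 3*(-2)^0 = 3
a_1 = 3*(-2)^1 = -6
a_2 = 3*(-2)^2 = 12
...
= [3, -6, 12, -24, 48, -96]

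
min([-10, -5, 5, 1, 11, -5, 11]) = -10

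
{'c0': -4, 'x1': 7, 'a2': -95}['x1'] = 7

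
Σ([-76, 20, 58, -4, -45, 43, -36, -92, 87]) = (-76) + 20 + 58 + (-4) + (-45) + 43 + (-36) + (-92) + 87
= -45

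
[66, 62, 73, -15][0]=66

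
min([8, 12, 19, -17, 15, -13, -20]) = -20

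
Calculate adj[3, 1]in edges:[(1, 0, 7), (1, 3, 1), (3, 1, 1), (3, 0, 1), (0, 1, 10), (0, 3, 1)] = 1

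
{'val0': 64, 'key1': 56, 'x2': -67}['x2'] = -67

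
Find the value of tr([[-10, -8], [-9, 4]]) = diagonal: (-10) + 4
= -6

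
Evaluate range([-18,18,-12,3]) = 36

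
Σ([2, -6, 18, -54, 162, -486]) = 2 + -6 + 18 + -54 + 162 + -486
= -364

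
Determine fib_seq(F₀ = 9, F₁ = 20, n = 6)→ F_2 = F_1 + F_0 = 29
F_3 = F_2 + F_1 = 49
F_4 = F_3 + F_2 = 78
...
= [9, 20, 29, 49, 78, 127]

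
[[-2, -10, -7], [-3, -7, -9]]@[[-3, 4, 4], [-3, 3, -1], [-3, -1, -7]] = [[57, -31, 51], [57, -24, 58]]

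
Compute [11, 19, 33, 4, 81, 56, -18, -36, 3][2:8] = [33, 4, 81, 56, -18, -36]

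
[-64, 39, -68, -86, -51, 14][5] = 14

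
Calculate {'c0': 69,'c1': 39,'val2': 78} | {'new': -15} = {'c0': 69, 'c1': 39, 'val2': 78, 'new': -15}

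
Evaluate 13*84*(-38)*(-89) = 3693144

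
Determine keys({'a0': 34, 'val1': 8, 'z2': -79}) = ['a0', 'val1', 'z2']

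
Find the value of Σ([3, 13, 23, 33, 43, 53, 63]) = 3 + 13 + 23 + 33 + 43 + 53 + 63
= 231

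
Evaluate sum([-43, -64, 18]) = (-43) + (-64) + 18
= -89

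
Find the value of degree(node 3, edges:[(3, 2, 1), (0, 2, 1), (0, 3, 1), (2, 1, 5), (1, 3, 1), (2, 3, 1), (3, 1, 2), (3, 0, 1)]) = incident: (3,2), (0,3), (1,3), (2,3), (3,1), (3,0)
= 6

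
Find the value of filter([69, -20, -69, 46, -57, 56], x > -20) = keep x where x > -20: 69✓, -20✗, -69✗, 46✓, -57✗, 56✓
= [69, 46, 56]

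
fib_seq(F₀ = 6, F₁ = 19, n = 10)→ F_2 = F_1 + F_0 = 25
F_3 = F_2 + F_1 = 44
F_4 = F_3 + F_2 = 69
...
= [6, 19, 25, 44, 69, 113, 182, 295, 477, 772]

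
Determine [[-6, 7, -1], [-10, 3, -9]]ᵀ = [[-6, -10], [7, 3], [-1, -9]]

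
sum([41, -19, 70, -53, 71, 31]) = 141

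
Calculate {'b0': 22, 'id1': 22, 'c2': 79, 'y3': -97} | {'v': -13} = {'b0': 22, 'id1': 22, 'c2': 79, 'y3': -97, 'v': -13}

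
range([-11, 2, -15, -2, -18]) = 20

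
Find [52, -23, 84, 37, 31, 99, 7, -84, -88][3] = 37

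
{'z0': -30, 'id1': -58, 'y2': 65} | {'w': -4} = {'z0': -30, 'id1': -58, 'y2': 65, 'w': -4}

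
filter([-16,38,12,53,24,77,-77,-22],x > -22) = [-16, 38, 12, 53, 24, 77]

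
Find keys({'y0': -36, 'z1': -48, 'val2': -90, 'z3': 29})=['y0', 'z1', 'val2', 'z3']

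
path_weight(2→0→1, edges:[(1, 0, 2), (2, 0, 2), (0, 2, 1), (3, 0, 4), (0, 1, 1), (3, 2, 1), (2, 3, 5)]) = 3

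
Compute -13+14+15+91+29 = 136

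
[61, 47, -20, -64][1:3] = [47, -20]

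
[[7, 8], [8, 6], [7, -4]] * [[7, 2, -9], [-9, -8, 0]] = C[0][0] = (7)*(7) + (8)*(-9) = -23
C[0][1] = (7)*(2) + (8)*(-8) = -50
C[0][2] = (7)*(-9) + (8)*(0) = -63
C[1][0] = (8)*(7) + (6)*(-9) = 2
C[1][1] = (8)*(2) + (6)*(-8) = -32
C[1][2] = (8)*(-9) + (6)*(0) = -72
... (3 more cells)
= [[-23, -50, -63], [2, -32, -72], [85, 46, -63]]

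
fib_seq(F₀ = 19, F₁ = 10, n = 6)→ F_2 = F_1 + F_0 = 29
F_3 = F_2 + F_1 = 39
F_4 = F_3 + F_2 = 68
...
= [19, 10, 29, 39, 68, 107]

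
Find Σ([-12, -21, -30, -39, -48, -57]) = -207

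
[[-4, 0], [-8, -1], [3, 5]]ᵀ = [[-4, -8, 3], [0, -1, 5]]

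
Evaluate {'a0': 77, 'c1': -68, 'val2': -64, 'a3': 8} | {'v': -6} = {'a0': 77, 'c1': -68, 'val2': -64, 'a3': 8, 'v': -6}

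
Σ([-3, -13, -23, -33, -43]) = -115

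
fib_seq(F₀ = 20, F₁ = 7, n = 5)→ [20, 7, 27, 34, 61]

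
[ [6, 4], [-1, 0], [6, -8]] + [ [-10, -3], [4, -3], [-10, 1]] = [[-4, 1], [3, -3], [-4, -7]]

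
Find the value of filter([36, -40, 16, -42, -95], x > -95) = keep x where x > -95: 36✓, -40✓, 16✓, -42✓, -95✗
= [36, -40, 16, -42]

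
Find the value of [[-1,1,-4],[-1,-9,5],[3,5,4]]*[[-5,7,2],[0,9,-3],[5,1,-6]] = C[0][0] = (-1)*(-5) + (1)*(0) + (-4)*(5) = -15
C[0][1] = (-1)*(7) + (1)*(9) + (-4)*(1) = -2
C[0][2] = (-1)*(2) + (1)*(-3) + (-4)*(-6) = 19
C[1][0] = (-1)*(-5) + (-9)*(0) + (5)*(5) = 30
C[1][1] = (-1)*(7) + (-9)*(9) + (5)*(1) = -83
C[1][2] = (-1)*(2) + (-9)*(-3) + (5)*(-6) = -5
... (3 more cells)
= [[-15, -2, 19], [30, -83, -5], [5, 70, -33]]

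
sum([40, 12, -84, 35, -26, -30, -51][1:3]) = slice → [12, -84]
12 + (-84)
= -72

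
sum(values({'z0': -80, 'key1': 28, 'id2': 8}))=-44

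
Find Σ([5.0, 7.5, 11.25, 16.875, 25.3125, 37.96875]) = 103.90625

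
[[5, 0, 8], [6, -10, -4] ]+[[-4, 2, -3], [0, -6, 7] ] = [[1, 2, 5], [6, -16, 3]]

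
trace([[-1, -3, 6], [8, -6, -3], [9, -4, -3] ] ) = diagonal: (-1) + (-6) + (-3)
= -10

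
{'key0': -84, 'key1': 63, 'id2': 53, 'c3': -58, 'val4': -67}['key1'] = 63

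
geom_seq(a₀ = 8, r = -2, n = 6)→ a_0 = 8*(-2)^0 = 8
a_1 = 8*(-2)^1 = -16
a_2 = 8*(-2)^2 = 32
...
= [8, -16, 32, -64, 128, -256]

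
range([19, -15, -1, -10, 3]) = 34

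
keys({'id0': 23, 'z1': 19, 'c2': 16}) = ['id0', 'z1', 'c2']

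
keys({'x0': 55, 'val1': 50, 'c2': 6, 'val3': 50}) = ['x0', 'val1', 'c2', 'val3']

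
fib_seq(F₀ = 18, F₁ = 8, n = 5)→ [18, 8, 26, 34, 60]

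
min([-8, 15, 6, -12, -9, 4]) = -12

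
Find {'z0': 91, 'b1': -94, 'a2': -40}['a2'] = -40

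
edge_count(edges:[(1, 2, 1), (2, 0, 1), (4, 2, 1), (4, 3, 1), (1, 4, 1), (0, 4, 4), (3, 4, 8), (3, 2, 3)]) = 8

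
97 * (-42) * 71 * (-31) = 8966874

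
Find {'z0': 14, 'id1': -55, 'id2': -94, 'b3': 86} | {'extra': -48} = {'z0': 14, 'id1': -55, 'id2': -94, 'b3': 86, 'extra': -48}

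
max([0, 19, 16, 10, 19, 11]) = 19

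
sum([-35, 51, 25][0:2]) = slice → [-35, 51]
(-35) + 51
= 16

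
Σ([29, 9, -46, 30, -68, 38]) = -8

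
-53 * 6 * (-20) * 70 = 445200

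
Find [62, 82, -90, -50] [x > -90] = keep x where x > -90: 62✓, 82✓, -90✗, -50✓
= [62, 82, -50]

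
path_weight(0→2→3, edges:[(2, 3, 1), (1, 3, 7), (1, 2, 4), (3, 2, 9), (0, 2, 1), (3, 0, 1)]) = w(0→2)=1 + w(2→3)=1
= 2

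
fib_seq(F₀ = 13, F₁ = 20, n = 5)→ F_2 = F_1 + F_0 = 33
F_3 = F_2 + F_1 = 53
F_4 = F_3 + F_2 = 86
= [13, 20, 33, 53, 86]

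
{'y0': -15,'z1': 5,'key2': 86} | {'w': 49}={'y0': -15, 'z1': 5, 'key2': 86, 'w': 49}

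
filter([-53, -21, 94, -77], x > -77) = [-53, -21, 94]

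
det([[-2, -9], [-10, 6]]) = -102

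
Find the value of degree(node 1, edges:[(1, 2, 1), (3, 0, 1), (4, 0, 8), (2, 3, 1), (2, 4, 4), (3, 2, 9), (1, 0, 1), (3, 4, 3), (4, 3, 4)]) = 2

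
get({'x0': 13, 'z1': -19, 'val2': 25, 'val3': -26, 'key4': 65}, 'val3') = -26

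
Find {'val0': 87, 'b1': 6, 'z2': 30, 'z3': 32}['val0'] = 87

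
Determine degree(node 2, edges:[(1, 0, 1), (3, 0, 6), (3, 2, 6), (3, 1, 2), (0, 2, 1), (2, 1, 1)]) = incident: (3,2), (0,2), (2,1)
= 3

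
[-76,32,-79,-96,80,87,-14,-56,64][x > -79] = keep x where x > -79: -76✓, 32✓, -79✗, -96✗, 80✓, 87✓, -14✓, -56✓, 64✓
= [-76, 32, 80, 87, -14, -56, 64]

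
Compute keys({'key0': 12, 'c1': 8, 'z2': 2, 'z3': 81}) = ['key0', 'c1', 'z2', 'z3']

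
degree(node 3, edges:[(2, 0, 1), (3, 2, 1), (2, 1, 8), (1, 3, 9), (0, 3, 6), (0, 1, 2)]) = incident: (3,2), (1,3), (0,3)
= 3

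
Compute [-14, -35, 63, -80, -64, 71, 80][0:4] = [-14, -35, 63, -80]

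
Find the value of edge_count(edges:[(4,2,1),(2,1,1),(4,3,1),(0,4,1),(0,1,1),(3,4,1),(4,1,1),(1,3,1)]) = 8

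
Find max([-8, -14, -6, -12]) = -6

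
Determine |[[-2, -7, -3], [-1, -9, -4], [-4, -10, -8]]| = -42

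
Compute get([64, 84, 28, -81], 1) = 84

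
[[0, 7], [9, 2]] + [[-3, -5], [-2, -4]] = [[-3, 2], [7, -2]]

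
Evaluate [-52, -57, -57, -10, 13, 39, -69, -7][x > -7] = [13, 39]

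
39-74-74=-109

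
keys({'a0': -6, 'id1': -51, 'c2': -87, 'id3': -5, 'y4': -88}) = ['a0', 'id1', 'c2', 'id3', 'y4']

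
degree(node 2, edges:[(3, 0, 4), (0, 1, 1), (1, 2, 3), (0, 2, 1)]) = incident: (1,2), (0,2)
= 2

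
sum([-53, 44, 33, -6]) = 18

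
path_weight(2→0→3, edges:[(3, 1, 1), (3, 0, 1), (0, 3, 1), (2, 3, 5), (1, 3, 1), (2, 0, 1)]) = w(2→0)=1 + w(0→3)=1
= 2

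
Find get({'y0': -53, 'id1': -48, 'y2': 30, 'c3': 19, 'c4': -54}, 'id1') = -48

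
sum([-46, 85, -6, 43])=76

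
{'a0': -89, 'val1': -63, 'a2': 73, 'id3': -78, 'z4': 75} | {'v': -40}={'a0': -89, 'val1': -63, 'a2': 73, 'id3': -78, 'z4': 75, 'v': -40}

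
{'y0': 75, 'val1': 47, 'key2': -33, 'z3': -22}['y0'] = 75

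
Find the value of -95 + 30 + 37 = -28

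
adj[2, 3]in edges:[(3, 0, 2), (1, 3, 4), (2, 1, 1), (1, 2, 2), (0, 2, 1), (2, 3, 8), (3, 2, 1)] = 8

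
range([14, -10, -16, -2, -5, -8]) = 30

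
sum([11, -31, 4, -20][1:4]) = -47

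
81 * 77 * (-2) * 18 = -224532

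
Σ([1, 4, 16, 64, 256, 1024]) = 1 + 4 + 16 + 64 + 256 + 1024
= 1365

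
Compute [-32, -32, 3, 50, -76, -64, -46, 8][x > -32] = keep x where x > -32: -32✗, -32✗, 3✓, 50✓, -76✗, -64✗, -46✗, 8✓
= [3, 50, 8]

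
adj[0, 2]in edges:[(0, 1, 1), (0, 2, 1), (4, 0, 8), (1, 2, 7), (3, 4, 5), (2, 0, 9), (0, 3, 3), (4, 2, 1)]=1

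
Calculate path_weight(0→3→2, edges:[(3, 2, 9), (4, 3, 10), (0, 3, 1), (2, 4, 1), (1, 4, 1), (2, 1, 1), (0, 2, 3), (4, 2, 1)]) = 10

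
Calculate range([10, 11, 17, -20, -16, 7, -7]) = 37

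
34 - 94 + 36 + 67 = 43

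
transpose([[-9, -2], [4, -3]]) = [[-9, 4], [-2, -3]]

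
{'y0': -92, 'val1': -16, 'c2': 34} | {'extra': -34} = {'y0': -92, 'val1': -16, 'c2': 34, 'extra': -34}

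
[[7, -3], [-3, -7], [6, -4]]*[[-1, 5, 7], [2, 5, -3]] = C[0][0] = (7)*(-1) + (-3)*(2) = -13
C[0][1] = (7)*(5) + (-3)*(5) = 20
C[0][2] = (7)*(7) + (-3)*(-3) = 58
C[1][0] = (-3)*(-1) + (-7)*(2) = -11
C[1][1] = (-3)*(5) + (-7)*(5) = -50
C[1][2] = (-3)*(7) + (-7)*(-3) = 0
... (3 more cells)
= [[-13, 20, 58], [-11, -50, 0], [-14, 10, 54]]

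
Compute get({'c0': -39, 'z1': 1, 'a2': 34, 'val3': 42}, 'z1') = 1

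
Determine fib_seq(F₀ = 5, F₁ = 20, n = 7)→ F_2 = F_1 + F_0 = 25
F_3 = F_2 + F_1 = 45
F_4 = F_3 + F_2 = 70
...
= [5, 20, 25, 45, 70, 115, 185]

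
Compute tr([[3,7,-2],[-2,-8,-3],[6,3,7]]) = diagonal: 3 + (-8) + 7
= 2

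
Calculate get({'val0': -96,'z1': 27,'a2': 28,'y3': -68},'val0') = -96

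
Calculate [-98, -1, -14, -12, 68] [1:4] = [-1, -14, -12]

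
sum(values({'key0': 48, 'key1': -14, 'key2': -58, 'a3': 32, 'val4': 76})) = 48 + (-14) + (-58) + 32 + 76
= 84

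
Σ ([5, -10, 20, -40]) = 5 + -10 + 20 + -40
= -25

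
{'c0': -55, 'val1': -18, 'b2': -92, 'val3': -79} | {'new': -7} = {'c0': -55, 'val1': -18, 'b2': -92, 'val3': -79, 'new': -7}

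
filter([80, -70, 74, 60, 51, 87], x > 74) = [80, 87]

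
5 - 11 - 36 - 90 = -132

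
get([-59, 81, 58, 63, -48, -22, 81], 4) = -48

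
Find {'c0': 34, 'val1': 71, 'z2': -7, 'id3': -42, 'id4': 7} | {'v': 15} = {'c0': 34, 'val1': 71, 'z2': -7, 'id3': -42, 'id4': 7, 'v': 15}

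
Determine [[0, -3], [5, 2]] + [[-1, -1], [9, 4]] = [[-1, -4], [14, 6]]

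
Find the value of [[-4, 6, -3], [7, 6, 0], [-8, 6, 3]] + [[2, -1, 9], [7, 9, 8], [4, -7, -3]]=[[-2, 5, 6], [14, 15, 8], [-4, -1, 0]]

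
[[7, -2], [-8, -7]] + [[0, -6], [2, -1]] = [[7, -8], [-6, -8]]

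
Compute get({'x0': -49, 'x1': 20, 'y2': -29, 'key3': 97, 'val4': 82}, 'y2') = -29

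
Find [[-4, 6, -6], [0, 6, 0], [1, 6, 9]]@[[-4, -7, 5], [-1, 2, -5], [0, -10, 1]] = [[10, 100, -56], [-6, 12, -30], [-10, -85, -16]]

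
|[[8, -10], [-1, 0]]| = (8)*(0) - (-10)*(-1)
= -10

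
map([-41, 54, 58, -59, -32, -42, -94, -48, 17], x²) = (-41)²=1681, (54)²=2916, (58)²=3364, (-59)²=3481, (-32)²=1024, (-42)²=1764, (-94)²=8836, (-48)²=2304, (17)²=289
= [1681, 2916, 3364, 3481, 1024, 1764, 8836, 2304, 289]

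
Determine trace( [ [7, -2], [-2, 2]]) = 9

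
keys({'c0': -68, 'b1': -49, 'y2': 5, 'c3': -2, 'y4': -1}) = ['c0', 'b1', 'y2', 'c3', 'y4']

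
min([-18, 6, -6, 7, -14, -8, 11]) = -18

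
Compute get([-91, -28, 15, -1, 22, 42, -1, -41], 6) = -1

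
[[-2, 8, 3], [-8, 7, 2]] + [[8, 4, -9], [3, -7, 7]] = [[6, 12, -6], [-5, 0, 9]]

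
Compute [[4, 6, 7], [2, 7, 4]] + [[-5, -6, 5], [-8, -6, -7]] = [[-1, 0, 12], [-6, 1, -3]]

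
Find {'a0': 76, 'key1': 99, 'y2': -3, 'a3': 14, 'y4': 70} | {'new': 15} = {'a0': 76, 'key1': 99, 'y2': -3, 'a3': 14, 'y4': 70, 'new': 15}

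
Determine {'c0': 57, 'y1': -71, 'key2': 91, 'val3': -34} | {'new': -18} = {'c0': 57, 'y1': -71, 'key2': 91, 'val3': -34, 'new': -18}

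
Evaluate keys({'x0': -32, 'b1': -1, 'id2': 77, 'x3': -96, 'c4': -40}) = ['x0', 'b1', 'id2', 'x3', 'c4']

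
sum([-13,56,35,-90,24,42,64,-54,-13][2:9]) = 8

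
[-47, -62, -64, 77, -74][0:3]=[-47, -62, -64]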